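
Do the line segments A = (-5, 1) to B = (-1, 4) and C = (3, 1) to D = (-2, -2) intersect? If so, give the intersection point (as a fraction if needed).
No (intersection of containing lines falls outside at least one segment)

Parametrize and solve: t = -8, s = 8. At least one of these is outside [0, 1], so the segments do not intersect.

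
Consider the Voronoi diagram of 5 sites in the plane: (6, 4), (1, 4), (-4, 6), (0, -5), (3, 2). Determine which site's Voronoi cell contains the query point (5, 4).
Nearest site = (6, 4)

The Voronoi cell of site s contains exactly those query points closer to s than to any other site. Compute squared distances from q = (5, 4) to each site:
  (6 − 5)² + (4 − 4)² = 1
  (3 − 5)² + (2 − 4)² = 8
  (1 − 5)² + (4 − 4)² = 16
  (-4 − 5)² + (6 − 4)² = 85
  (0 − 5)² + (-5 − 4)² = 106
Minimum is attained by (6, 4), so q lies in its Voronoi cell.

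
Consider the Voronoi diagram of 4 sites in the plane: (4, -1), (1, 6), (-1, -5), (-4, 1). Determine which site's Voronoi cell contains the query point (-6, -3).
Nearest site = (-4, 1)

The Voronoi cell of site s contains exactly those query points closer to s than to any other site. Compute squared distances from q = (-6, -3) to each site:
  (-4 − -6)² + (1 − -3)² = 20
  (-1 − -6)² + (-5 − -3)² = 29
  (4 − -6)² + (-1 − -3)² = 104
  (1 − -6)² + (6 − -3)² = 130
Minimum is attained by (-4, 1), so q lies in its Voronoi cell.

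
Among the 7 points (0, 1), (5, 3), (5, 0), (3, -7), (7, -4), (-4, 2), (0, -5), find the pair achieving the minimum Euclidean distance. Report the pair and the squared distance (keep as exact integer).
Pair = ((5, 3), (5, 0)); squared distance = 9

Compute all C(7, 2) = 21 pairwise squared distances (x_i − x_j)² + (y_i − y_j)². The minimum is 9, attained by the pair ((5, 3), (5, 0)).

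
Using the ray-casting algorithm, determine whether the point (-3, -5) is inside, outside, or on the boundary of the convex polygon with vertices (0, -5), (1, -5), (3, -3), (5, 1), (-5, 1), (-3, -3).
The point (-3, -5) lies strictly outside the polygon

Cast a horizontal ray to the right from the query point and count how many polygon edges it crosses (each edge strictly once or zero times, handled with the usual half-open convention). 
Parity of crossings → even ⇒ outside.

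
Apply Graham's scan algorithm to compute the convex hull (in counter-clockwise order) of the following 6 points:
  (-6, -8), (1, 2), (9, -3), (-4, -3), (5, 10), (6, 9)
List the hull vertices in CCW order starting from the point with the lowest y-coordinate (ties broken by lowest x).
Hull (CCW) = [(-6, -8), (9, -3), (6, 9), (5, 10), (-4, -3)]

Graham scan procedure:
  1. Find the pivot p₀ = point with lowest y (tie → lowest x): (-6, -8).
  2. Sort the remaining points by polar angle around p₀.
  3. Walk through sorted points, maintaining a stack; pop the top while the last three entries make a non-left turn (cross product ≤ 0).
  4. Final stack is the convex hull in CCW order: (-6, -8), (9, -3), (6, 9), (5, 10), (-4, -3).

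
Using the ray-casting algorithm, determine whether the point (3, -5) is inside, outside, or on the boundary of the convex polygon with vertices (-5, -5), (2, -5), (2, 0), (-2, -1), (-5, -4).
The point (3, -5) lies strictly outside the polygon

Cast a horizontal ray to the right from the query point and count how many polygon edges it crosses (each edge strictly once or zero times, handled with the usual half-open convention). 
Parity of crossings → even ⇒ outside.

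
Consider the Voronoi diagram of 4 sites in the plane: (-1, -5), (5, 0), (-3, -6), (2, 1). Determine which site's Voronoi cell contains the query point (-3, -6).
Nearest site = (-3, -6)

The Voronoi cell of site s contains exactly those query points closer to s than to any other site. Compute squared distances from q = (-3, -6) to each site:
  (-3 − -3)² + (-6 − -6)² = 0
  (-1 − -3)² + (-5 − -6)² = 5
  (2 − -3)² + (1 − -6)² = 74
  (5 − -3)² + (0 − -6)² = 100
Minimum is attained by (-3, -6), so q lies in its Voronoi cell.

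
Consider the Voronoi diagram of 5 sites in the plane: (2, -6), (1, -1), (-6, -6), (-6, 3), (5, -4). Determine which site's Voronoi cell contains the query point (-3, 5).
Nearest site = (-6, 3)

The Voronoi cell of site s contains exactly those query points closer to s than to any other site. Compute squared distances from q = (-3, 5) to each site:
  (-6 − -3)² + (3 − 5)² = 13
  (1 − -3)² + (-1 − 5)² = 52
  (-6 − -3)² + (-6 − 5)² = 130
  (5 − -3)² + (-4 − 5)² = 145
  (2 − -3)² + (-6 − 5)² = 146
Minimum is attained by (-6, 3), so q lies in its Voronoi cell.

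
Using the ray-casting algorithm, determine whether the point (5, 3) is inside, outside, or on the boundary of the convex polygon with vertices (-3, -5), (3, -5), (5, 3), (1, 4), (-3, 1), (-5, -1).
The point (5, 3) lies on the polygon boundary

Boundary check: the query satisfies the collinearity and bounding-box conditions for some polygon edge, so it lies exactly on the boundary.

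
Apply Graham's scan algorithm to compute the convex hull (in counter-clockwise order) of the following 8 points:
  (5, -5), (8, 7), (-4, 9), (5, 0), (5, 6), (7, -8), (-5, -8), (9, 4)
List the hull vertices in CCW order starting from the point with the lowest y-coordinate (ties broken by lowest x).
Hull (CCW) = [(-5, -8), (7, -8), (9, 4), (8, 7), (-4, 9)]

Graham scan procedure:
  1. Find the pivot p₀ = point with lowest y (tie → lowest x): (-5, -8).
  2. Sort the remaining points by polar angle around p₀.
  3. Walk through sorted points, maintaining a stack; pop the top while the last three entries make a non-left turn (cross product ≤ 0).
  4. Final stack is the convex hull in CCW order: (-5, -8), (7, -8), (9, 4), (8, 7), (-4, 9).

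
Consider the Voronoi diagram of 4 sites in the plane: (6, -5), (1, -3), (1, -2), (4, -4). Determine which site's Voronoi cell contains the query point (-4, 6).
Nearest site = (1, -2)

The Voronoi cell of site s contains exactly those query points closer to s than to any other site. Compute squared distances from q = (-4, 6) to each site:
  (1 − -4)² + (-2 − 6)² = 89
  (1 − -4)² + (-3 − 6)² = 106
  (4 − -4)² + (-4 − 6)² = 164
  (6 − -4)² + (-5 − 6)² = 221
Minimum is attained by (1, -2), so q lies in its Voronoi cell.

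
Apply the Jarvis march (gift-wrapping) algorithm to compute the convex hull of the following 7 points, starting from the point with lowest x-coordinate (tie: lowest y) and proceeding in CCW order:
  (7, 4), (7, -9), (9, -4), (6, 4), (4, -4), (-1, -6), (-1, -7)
Hull (CCW) = [(-1, -7), (7, -9), (9, -4), (7, 4), (6, 4), (-1, -6)]

Jarvis march: at each step, from the current hull vertex p, select the next vertex q as the point such that every other point lies strictly to the left of (or on) the directed line p → q. (Equivalently: for every other point r, the cross product (q − p) × (r − p) ≥ 0.)
Starting point (lowest x, tie lowest y): (-1, -7). Wrap until returning to start. Resulting hull: (-1, -7), (7, -9), (9, -4), (7, 4), (6, 4), (-1, -6).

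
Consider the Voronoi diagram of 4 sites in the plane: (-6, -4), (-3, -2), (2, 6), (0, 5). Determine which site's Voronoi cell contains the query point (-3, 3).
Nearest site = (0, 5)

The Voronoi cell of site s contains exactly those query points closer to s than to any other site. Compute squared distances from q = (-3, 3) to each site:
  (0 − -3)² + (5 − 3)² = 13
  (-3 − -3)² + (-2 − 3)² = 25
  (2 − -3)² + (6 − 3)² = 34
  (-6 − -3)² + (-4 − 3)² = 58
Minimum is attained by (0, 5), so q lies in its Voronoi cell.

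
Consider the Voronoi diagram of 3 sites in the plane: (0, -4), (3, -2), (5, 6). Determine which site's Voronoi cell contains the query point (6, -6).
Nearest site = (3, -2)

The Voronoi cell of site s contains exactly those query points closer to s than to any other site. Compute squared distances from q = (6, -6) to each site:
  (3 − 6)² + (-2 − -6)² = 25
  (0 − 6)² + (-4 − -6)² = 40
  (5 − 6)² + (6 − -6)² = 145
Minimum is attained by (3, -2), so q lies in its Voronoi cell.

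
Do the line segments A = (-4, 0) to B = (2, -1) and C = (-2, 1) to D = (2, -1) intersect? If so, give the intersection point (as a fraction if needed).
Yes; intersection at (2, -1) (t = 1 on AB, s = 1 on CD)

Parametrize AB as A + t(B − A) = (-4 + 6 t, 0 + -1 t) and CD as C + s(D − C) = (-2 + 4 s, 1 + -2 s). Solve the linear system for (t, s). Determinant = 8 ≠ 0, so a unique intersection of the containing lines exists. Solution: t = 1, s = 1 — both in [0, 1], so the segments cross. Intersection point: (2, -1).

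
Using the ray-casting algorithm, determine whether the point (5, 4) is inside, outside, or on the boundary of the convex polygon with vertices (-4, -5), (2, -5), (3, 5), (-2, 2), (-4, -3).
The point (5, 4) lies strictly outside the polygon

Cast a horizontal ray to the right from the query point and count how many polygon edges it crosses (each edge strictly once or zero times, handled with the usual half-open convention). 
Parity of crossings → even ⇒ outside.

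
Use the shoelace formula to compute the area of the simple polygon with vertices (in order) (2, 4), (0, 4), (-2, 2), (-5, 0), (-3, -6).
Area = 28

Shoelace formula: Area = (1/2) |Σ_i (x_i · y_{i+1} − x_{i+1} · y_i)| (indices mod n). Compute each cross term:
  (2)(4) − (0)(4) = 8
  (0)(2) − (-2)(4) = 8
  (-2)(0) − (-5)(2) = 10
  (-5)(-6) − (-3)(0) = 30
  (-3)(4) − (2)(-6) = 0
Sum = 56, so (signed) Area = 56/2 = 28, |Area| = 28.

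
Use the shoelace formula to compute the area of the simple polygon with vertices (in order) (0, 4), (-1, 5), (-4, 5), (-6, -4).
Area = 41/2

Shoelace formula: Area = (1/2) |Σ_i (x_i · y_{i+1} − x_{i+1} · y_i)| (indices mod n). Compute each cross term:
  (0)(5) − (-1)(4) = 4
  (-1)(5) − (-4)(5) = 15
  (-4)(-4) − (-6)(5) = 46
  (-6)(4) − (0)(-4) = -24
Sum = 41, so (signed) Area = 41/2 = 41/2, |Area| = 41/2.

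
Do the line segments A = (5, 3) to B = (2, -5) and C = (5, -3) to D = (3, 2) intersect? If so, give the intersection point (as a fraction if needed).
Yes; intersection at (119/31, -3/31) (t = 12/31 on AB, s = 18/31 on CD)

Parametrize AB as A + t(B − A) = (5 + -3 t, 3 + -8 t) and CD as C + s(D − C) = (5 + -2 s, -3 + 5 s). Solve the linear system for (t, s). Determinant = 31 ≠ 0, so a unique intersection of the containing lines exists. Solution: t = 12/31, s = 18/31 — both in [0, 1], so the segments cross. Intersection point: (119/31, -3/31).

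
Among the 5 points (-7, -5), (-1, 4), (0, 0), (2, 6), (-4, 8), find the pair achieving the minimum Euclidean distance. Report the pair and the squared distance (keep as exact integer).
Pair = ((-1, 4), (2, 6)); squared distance = 13

Compute all C(5, 2) = 10 pairwise squared distances (x_i − x_j)² + (y_i − y_j)². The minimum is 13, attained by the pair ((-1, 4), (2, 6)).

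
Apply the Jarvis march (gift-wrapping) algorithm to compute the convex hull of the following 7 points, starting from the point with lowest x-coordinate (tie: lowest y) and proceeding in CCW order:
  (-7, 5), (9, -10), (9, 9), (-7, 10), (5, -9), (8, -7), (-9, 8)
Hull (CCW) = [(-9, 8), (-7, 5), (5, -9), (9, -10), (9, 9), (-7, 10)]

Jarvis march: at each step, from the current hull vertex p, select the next vertex q as the point such that every other point lies strictly to the left of (or on) the directed line p → q. (Equivalently: for every other point r, the cross product (q − p) × (r − p) ≥ 0.)
Starting point (lowest x, tie lowest y): (-9, 8). Wrap until returning to start. Resulting hull: (-9, 8), (-7, 5), (5, -9), (9, -10), (9, 9), (-7, 10).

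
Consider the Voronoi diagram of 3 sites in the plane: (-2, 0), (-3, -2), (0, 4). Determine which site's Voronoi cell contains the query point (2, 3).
Nearest site = (0, 4)

The Voronoi cell of site s contains exactly those query points closer to s than to any other site. Compute squared distances from q = (2, 3) to each site:
  (0 − 2)² + (4 − 3)² = 5
  (-2 − 2)² + (0 − 3)² = 25
  (-3 − 2)² + (-2 − 3)² = 50
Minimum is attained by (0, 4), so q lies in its Voronoi cell.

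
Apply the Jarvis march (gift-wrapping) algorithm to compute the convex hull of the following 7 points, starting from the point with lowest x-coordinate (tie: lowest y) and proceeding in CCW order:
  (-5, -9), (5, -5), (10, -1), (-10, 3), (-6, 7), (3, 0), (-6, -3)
Hull (CCW) = [(-10, 3), (-5, -9), (5, -5), (10, -1), (-6, 7)]

Jarvis march: at each step, from the current hull vertex p, select the next vertex q as the point such that every other point lies strictly to the left of (or on) the directed line p → q. (Equivalently: for every other point r, the cross product (q − p) × (r − p) ≥ 0.)
Starting point (lowest x, tie lowest y): (-10, 3). Wrap until returning to start. Resulting hull: (-10, 3), (-5, -9), (5, -5), (10, -1), (-6, 7).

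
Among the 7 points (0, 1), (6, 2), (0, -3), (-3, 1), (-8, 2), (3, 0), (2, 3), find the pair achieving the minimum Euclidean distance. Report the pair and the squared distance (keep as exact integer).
Pair = ((0, 1), (2, 3)); squared distance = 8

Compute all C(7, 2) = 21 pairwise squared distances (x_i − x_j)² + (y_i − y_j)². The minimum is 8, attained by the pair ((0, 1), (2, 3)).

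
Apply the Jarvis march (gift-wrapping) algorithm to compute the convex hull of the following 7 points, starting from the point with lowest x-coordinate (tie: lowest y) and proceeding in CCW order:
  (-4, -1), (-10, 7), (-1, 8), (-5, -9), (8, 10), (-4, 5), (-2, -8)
Hull (CCW) = [(-10, 7), (-5, -9), (-2, -8), (8, 10)]

Jarvis march: at each step, from the current hull vertex p, select the next vertex q as the point such that every other point lies strictly to the left of (or on) the directed line p → q. (Equivalently: for every other point r, the cross product (q − p) × (r − p) ≥ 0.)
Starting point (lowest x, tie lowest y): (-10, 7). Wrap until returning to start. Resulting hull: (-10, 7), (-5, -9), (-2, -8), (8, 10).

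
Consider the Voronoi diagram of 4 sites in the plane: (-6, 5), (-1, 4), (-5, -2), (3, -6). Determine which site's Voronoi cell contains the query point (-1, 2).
Nearest site = (-1, 4)

The Voronoi cell of site s contains exactly those query points closer to s than to any other site. Compute squared distances from q = (-1, 2) to each site:
  (-1 − -1)² + (4 − 2)² = 4
  (-5 − -1)² + (-2 − 2)² = 32
  (-6 − -1)² + (5 − 2)² = 34
  (3 − -1)² + (-6 − 2)² = 80
Minimum is attained by (-1, 4), so q lies in its Voronoi cell.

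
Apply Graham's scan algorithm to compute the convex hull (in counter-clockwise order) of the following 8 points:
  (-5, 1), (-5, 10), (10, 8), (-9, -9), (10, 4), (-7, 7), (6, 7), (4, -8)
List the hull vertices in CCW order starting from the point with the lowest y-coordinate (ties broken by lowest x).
Hull (CCW) = [(-9, -9), (4, -8), (10, 4), (10, 8), (-5, 10), (-7, 7)]

Graham scan procedure:
  1. Find the pivot p₀ = point with lowest y (tie → lowest x): (-9, -9).
  2. Sort the remaining points by polar angle around p₀.
  3. Walk through sorted points, maintaining a stack; pop the top while the last three entries make a non-left turn (cross product ≤ 0).
  4. Final stack is the convex hull in CCW order: (-9, -9), (4, -8), (10, 4), (10, 8), (-5, 10), (-7, 7).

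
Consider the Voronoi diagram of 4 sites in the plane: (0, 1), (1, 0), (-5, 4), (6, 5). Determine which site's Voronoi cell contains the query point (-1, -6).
Nearest site = (1, 0)

The Voronoi cell of site s contains exactly those query points closer to s than to any other site. Compute squared distances from q = (-1, -6) to each site:
  (1 − -1)² + (0 − -6)² = 40
  (0 − -1)² + (1 − -6)² = 50
  (-5 − -1)² + (4 − -6)² = 116
  (6 − -1)² + (5 − -6)² = 170
Minimum is attained by (1, 0), so q lies in its Voronoi cell.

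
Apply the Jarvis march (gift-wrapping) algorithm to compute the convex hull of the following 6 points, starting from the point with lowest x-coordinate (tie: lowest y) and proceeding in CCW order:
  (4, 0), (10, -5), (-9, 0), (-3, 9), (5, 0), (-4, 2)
Hull (CCW) = [(-9, 0), (10, -5), (-3, 9)]

Jarvis march: at each step, from the current hull vertex p, select the next vertex q as the point such that every other point lies strictly to the left of (or on) the directed line p → q. (Equivalently: for every other point r, the cross product (q − p) × (r − p) ≥ 0.)
Starting point (lowest x, tie lowest y): (-9, 0). Wrap until returning to start. Resulting hull: (-9, 0), (10, -5), (-3, 9).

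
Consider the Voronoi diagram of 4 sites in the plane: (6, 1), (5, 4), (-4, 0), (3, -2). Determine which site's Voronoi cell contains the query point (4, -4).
Nearest site = (3, -2)

The Voronoi cell of site s contains exactly those query points closer to s than to any other site. Compute squared distances from q = (4, -4) to each site:
  (3 − 4)² + (-2 − -4)² = 5
  (6 − 4)² + (1 − -4)² = 29
  (5 − 4)² + (4 − -4)² = 65
  (-4 − 4)² + (0 − -4)² = 80
Minimum is attained by (3, -2), so q lies in its Voronoi cell.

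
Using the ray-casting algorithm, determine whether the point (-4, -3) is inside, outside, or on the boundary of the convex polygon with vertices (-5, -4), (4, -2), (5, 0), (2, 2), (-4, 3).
The point (-4, -3) lies strictly inside the polygon

Cast a horizontal ray to the right from the query point and count how many polygon edges it crosses (each edge strictly once or zero times, handled with the usual half-open convention). 
Parity of crossings → odd ⇒ inside.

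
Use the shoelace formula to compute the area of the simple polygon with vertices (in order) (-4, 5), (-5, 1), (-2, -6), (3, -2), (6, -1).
Area = 55

Shoelace formula: Area = (1/2) |Σ_i (x_i · y_{i+1} − x_{i+1} · y_i)| (indices mod n). Compute each cross term:
  (-4)(1) − (-5)(5) = 21
  (-5)(-6) − (-2)(1) = 32
  (-2)(-2) − (3)(-6) = 22
  (3)(-1) − (6)(-2) = 9
  (6)(5) − (-4)(-1) = 26
Sum = 110, so (signed) Area = 110/2 = 55, |Area| = 55.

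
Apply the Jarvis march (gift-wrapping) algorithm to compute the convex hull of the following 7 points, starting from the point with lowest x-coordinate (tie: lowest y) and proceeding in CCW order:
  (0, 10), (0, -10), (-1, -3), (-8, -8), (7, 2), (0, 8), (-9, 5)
Hull (CCW) = [(-9, 5), (-8, -8), (0, -10), (7, 2), (0, 10)]

Jarvis march: at each step, from the current hull vertex p, select the next vertex q as the point such that every other point lies strictly to the left of (or on) the directed line p → q. (Equivalently: for every other point r, the cross product (q − p) × (r − p) ≥ 0.)
Starting point (lowest x, tie lowest y): (-9, 5). Wrap until returning to start. Resulting hull: (-9, 5), (-8, -8), (0, -10), (7, 2), (0, 10).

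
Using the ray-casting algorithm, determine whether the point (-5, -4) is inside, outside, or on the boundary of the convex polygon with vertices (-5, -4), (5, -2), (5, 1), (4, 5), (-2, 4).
The point (-5, -4) lies on the polygon boundary

Boundary check: the query satisfies the collinearity and bounding-box conditions for some polygon edge, so it lies exactly on the boundary.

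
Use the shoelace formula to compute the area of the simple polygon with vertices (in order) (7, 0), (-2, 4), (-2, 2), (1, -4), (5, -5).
Area = 44

Shoelace formula: Area = (1/2) |Σ_i (x_i · y_{i+1} − x_{i+1} · y_i)| (indices mod n). Compute each cross term:
  (7)(4) − (-2)(0) = 28
  (-2)(2) − (-2)(4) = 4
  (-2)(-4) − (1)(2) = 6
  (1)(-5) − (5)(-4) = 15
  (5)(0) − (7)(-5) = 35
Sum = 88, so (signed) Area = 88/2 = 44, |Area| = 44.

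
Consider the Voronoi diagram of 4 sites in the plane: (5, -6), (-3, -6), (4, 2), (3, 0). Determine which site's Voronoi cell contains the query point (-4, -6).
Nearest site = (-3, -6)

The Voronoi cell of site s contains exactly those query points closer to s than to any other site. Compute squared distances from q = (-4, -6) to each site:
  (-3 − -4)² + (-6 − -6)² = 1
  (5 − -4)² + (-6 − -6)² = 81
  (3 − -4)² + (0 − -6)² = 85
  (4 − -4)² + (2 − -6)² = 128
Minimum is attained by (-3, -6), so q lies in its Voronoi cell.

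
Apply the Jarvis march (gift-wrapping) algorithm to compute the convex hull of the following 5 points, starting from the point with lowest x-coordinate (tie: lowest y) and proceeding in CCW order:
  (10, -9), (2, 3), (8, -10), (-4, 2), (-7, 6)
Hull (CCW) = [(-7, 6), (-4, 2), (8, -10), (10, -9), (2, 3)]

Jarvis march: at each step, from the current hull vertex p, select the next vertex q as the point such that every other point lies strictly to the left of (or on) the directed line p → q. (Equivalently: for every other point r, the cross product (q − p) × (r − p) ≥ 0.)
Starting point (lowest x, tie lowest y): (-7, 6). Wrap until returning to start. Resulting hull: (-7, 6), (-4, 2), (8, -10), (10, -9), (2, 3).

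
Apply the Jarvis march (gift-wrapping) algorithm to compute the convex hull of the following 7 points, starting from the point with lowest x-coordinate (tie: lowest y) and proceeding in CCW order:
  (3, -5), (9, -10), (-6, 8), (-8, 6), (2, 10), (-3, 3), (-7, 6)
Hull (CCW) = [(-8, 6), (3, -5), (9, -10), (2, 10), (-6, 8)]

Jarvis march: at each step, from the current hull vertex p, select the next vertex q as the point such that every other point lies strictly to the left of (or on) the directed line p → q. (Equivalently: for every other point r, the cross product (q − p) × (r − p) ≥ 0.)
Starting point (lowest x, tie lowest y): (-8, 6). Wrap until returning to start. Resulting hull: (-8, 6), (3, -5), (9, -10), (2, 10), (-6, 8).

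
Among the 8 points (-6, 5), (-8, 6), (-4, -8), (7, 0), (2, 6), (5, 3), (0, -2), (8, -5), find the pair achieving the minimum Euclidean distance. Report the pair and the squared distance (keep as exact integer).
Pair = ((-6, 5), (-8, 6)); squared distance = 5

Compute all C(8, 2) = 28 pairwise squared distances (x_i − x_j)² + (y_i − y_j)². The minimum is 5, attained by the pair ((-6, 5), (-8, 6)).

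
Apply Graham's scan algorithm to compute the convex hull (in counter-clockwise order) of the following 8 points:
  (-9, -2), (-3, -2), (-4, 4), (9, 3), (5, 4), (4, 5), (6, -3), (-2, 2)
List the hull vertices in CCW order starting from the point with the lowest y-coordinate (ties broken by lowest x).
Hull (CCW) = [(6, -3), (9, 3), (4, 5), (-4, 4), (-9, -2)]

Graham scan procedure:
  1. Find the pivot p₀ = point with lowest y (tie → lowest x): (6, -3).
  2. Sort the remaining points by polar angle around p₀.
  3. Walk through sorted points, maintaining a stack; pop the top while the last three entries make a non-left turn (cross product ≤ 0).
  4. Final stack is the convex hull in CCW order: (6, -3), (9, 3), (4, 5), (-4, 4), (-9, -2).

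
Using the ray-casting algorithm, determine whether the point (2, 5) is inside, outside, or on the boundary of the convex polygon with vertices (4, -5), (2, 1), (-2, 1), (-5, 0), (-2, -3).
The point (2, 5) lies strictly outside the polygon

Cast a horizontal ray to the right from the query point and count how many polygon edges it crosses (each edge strictly once or zero times, handled with the usual half-open convention). 
Parity of crossings → even ⇒ outside.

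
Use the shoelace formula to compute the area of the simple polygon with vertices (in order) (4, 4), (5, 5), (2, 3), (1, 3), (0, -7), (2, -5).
Area = 43/2

Shoelace formula: Area = (1/2) |Σ_i (x_i · y_{i+1} − x_{i+1} · y_i)| (indices mod n). Compute each cross term:
  (4)(5) − (5)(4) = 0
  (5)(3) − (2)(5) = 5
  (2)(3) − (1)(3) = 3
  (1)(-7) − (0)(3) = -7
  (0)(-5) − (2)(-7) = 14
  (2)(4) − (4)(-5) = 28
Sum = 43, so (signed) Area = 43/2 = 43/2, |Area| = 43/2.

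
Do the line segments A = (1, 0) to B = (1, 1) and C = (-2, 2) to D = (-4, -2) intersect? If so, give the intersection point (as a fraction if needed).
No (intersection of containing lines falls outside at least one segment)

Parametrize and solve: t = 8, s = -3/2. At least one of these is outside [0, 1], so the segments do not intersect.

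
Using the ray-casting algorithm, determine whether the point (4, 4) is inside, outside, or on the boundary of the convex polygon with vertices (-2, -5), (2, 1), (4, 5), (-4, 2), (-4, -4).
The point (4, 4) lies strictly outside the polygon

Cast a horizontal ray to the right from the query point and count how many polygon edges it crosses (each edge strictly once or zero times, handled with the usual half-open convention). 
Parity of crossings → even ⇒ outside.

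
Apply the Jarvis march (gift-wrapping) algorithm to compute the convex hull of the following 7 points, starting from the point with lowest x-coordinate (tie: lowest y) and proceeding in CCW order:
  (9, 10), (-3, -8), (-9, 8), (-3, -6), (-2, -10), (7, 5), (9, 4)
Hull (CCW) = [(-9, 8), (-3, -8), (-2, -10), (9, 4), (9, 10)]

Jarvis march: at each step, from the current hull vertex p, select the next vertex q as the point such that every other point lies strictly to the left of (or on) the directed line p → q. (Equivalently: for every other point r, the cross product (q − p) × (r − p) ≥ 0.)
Starting point (lowest x, tie lowest y): (-9, 8). Wrap until returning to start. Resulting hull: (-9, 8), (-3, -8), (-2, -10), (9, 4), (9, 10).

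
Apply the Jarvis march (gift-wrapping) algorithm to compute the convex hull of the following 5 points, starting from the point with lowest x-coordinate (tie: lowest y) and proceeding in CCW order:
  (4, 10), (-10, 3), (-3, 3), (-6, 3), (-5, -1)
Hull (CCW) = [(-10, 3), (-5, -1), (4, 10)]

Jarvis march: at each step, from the current hull vertex p, select the next vertex q as the point such that every other point lies strictly to the left of (or on) the directed line p → q. (Equivalently: for every other point r, the cross product (q − p) × (r − p) ≥ 0.)
Starting point (lowest x, tie lowest y): (-10, 3). Wrap until returning to start. Resulting hull: (-10, 3), (-5, -1), (4, 10).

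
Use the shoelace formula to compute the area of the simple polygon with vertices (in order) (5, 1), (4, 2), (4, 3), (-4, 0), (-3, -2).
Area = 37/2

Shoelace formula: Area = (1/2) |Σ_i (x_i · y_{i+1} − x_{i+1} · y_i)| (indices mod n). Compute each cross term:
  (5)(2) − (4)(1) = 6
  (4)(3) − (4)(2) = 4
  (4)(0) − (-4)(3) = 12
  (-4)(-2) − (-3)(0) = 8
  (-3)(1) − (5)(-2) = 7
Sum = 37, so (signed) Area = 37/2 = 37/2, |Area| = 37/2.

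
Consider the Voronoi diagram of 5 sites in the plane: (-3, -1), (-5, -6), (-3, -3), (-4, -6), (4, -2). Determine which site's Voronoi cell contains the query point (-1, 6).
Nearest site = (-3, -1)

The Voronoi cell of site s contains exactly those query points closer to s than to any other site. Compute squared distances from q = (-1, 6) to each site:
  (-3 − -1)² + (-1 − 6)² = 53
  (-3 − -1)² + (-3 − 6)² = 85
  (4 − -1)² + (-2 − 6)² = 89
  (-4 − -1)² + (-6 − 6)² = 153
  (-5 − -1)² + (-6 − 6)² = 160
Minimum is attained by (-3, -1), so q lies in its Voronoi cell.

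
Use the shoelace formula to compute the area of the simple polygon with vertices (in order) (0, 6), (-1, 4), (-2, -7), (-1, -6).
Area = 10

Shoelace formula: Area = (1/2) |Σ_i (x_i · y_{i+1} − x_{i+1} · y_i)| (indices mod n). Compute each cross term:
  (0)(4) − (-1)(6) = 6
  (-1)(-7) − (-2)(4) = 15
  (-2)(-6) − (-1)(-7) = 5
  (-1)(6) − (0)(-6) = -6
Sum = 20, so (signed) Area = 20/2 = 10, |Area| = 10.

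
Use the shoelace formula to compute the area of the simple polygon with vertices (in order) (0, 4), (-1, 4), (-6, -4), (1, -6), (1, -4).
Area = 39

Shoelace formula: Area = (1/2) |Σ_i (x_i · y_{i+1} − x_{i+1} · y_i)| (indices mod n). Compute each cross term:
  (0)(4) − (-1)(4) = 4
  (-1)(-4) − (-6)(4) = 28
  (-6)(-6) − (1)(-4) = 40
  (1)(-4) − (1)(-6) = 2
  (1)(4) − (0)(-4) = 4
Sum = 78, so (signed) Area = 78/2 = 39, |Area| = 39.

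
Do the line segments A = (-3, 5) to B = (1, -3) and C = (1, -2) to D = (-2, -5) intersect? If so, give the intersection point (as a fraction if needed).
Yes; intersection at (2/3, -7/3) (t = 11/12 on AB, s = 1/9 on CD)

Parametrize AB as A + t(B − A) = (-3 + 4 t, 5 + -8 t) and CD as C + s(D − C) = (1 + -3 s, -2 + -3 s). Solve the linear system for (t, s). Determinant = 36 ≠ 0, so a unique intersection of the containing lines exists. Solution: t = 11/12, s = 1/9 — both in [0, 1], so the segments cross. Intersection point: (2/3, -7/3).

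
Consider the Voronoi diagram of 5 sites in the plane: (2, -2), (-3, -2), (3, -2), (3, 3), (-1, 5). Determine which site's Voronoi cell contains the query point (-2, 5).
Nearest site = (-1, 5)

The Voronoi cell of site s contains exactly those query points closer to s than to any other site. Compute squared distances from q = (-2, 5) to each site:
  (-1 − -2)² + (5 − 5)² = 1
  (3 − -2)² + (3 − 5)² = 29
  (-3 − -2)² + (-2 − 5)² = 50
  (2 − -2)² + (-2 − 5)² = 65
  (3 − -2)² + (-2 − 5)² = 74
Minimum is attained by (-1, 5), so q lies in its Voronoi cell.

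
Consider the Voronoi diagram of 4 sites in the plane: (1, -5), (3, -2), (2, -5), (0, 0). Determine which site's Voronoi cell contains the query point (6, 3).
Nearest site = (3, -2)

The Voronoi cell of site s contains exactly those query points closer to s than to any other site. Compute squared distances from q = (6, 3) to each site:
  (3 − 6)² + (-2 − 3)² = 34
  (0 − 6)² + (0 − 3)² = 45
  (2 − 6)² + (-5 − 3)² = 80
  (1 − 6)² + (-5 − 3)² = 89
Minimum is attained by (3, -2), so q lies in its Voronoi cell.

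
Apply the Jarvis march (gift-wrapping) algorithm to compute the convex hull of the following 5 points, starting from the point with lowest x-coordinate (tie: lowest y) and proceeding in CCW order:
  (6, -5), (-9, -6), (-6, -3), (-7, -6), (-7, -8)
Hull (CCW) = [(-9, -6), (-7, -8), (6, -5), (-6, -3)]

Jarvis march: at each step, from the current hull vertex p, select the next vertex q as the point such that every other point lies strictly to the left of (or on) the directed line p → q. (Equivalently: for every other point r, the cross product (q − p) × (r − p) ≥ 0.)
Starting point (lowest x, tie lowest y): (-9, -6). Wrap until returning to start. Resulting hull: (-9, -6), (-7, -8), (6, -5), (-6, -3).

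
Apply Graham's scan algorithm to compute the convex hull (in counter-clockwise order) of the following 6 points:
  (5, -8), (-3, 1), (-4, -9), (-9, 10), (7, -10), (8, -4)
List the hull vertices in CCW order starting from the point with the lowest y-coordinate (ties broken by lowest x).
Hull (CCW) = [(7, -10), (8, -4), (-9, 10), (-4, -9)]

Graham scan procedure:
  1. Find the pivot p₀ = point with lowest y (tie → lowest x): (7, -10).
  2. Sort the remaining points by polar angle around p₀.
  3. Walk through sorted points, maintaining a stack; pop the top while the last three entries make a non-left turn (cross product ≤ 0).
  4. Final stack is the convex hull in CCW order: (7, -10), (8, -4), (-9, 10), (-4, -9).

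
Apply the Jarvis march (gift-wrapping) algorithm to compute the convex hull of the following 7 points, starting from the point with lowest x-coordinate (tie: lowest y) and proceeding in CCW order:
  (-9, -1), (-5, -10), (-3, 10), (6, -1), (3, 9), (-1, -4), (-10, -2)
Hull (CCW) = [(-10, -2), (-5, -10), (6, -1), (3, 9), (-3, 10)]

Jarvis march: at each step, from the current hull vertex p, select the next vertex q as the point such that every other point lies strictly to the left of (or on) the directed line p → q. (Equivalently: for every other point r, the cross product (q − p) × (r − p) ≥ 0.)
Starting point (lowest x, tie lowest y): (-10, -2). Wrap until returning to start. Resulting hull: (-10, -2), (-5, -10), (6, -1), (3, 9), (-3, 10).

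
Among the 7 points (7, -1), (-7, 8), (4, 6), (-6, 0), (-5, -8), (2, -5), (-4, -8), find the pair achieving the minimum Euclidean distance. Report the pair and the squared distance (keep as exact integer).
Pair = ((-5, -8), (-4, -8)); squared distance = 1

Compute all C(7, 2) = 21 pairwise squared distances (x_i − x_j)² + (y_i − y_j)². The minimum is 1, attained by the pair ((-5, -8), (-4, -8)).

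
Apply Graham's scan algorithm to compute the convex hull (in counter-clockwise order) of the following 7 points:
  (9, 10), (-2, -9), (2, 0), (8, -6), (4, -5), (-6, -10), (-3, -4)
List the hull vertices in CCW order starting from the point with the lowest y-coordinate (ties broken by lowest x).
Hull (CCW) = [(-6, -10), (-2, -9), (8, -6), (9, 10), (-3, -4)]

Graham scan procedure:
  1. Find the pivot p₀ = point with lowest y (tie → lowest x): (-6, -10).
  2. Sort the remaining points by polar angle around p₀.
  3. Walk through sorted points, maintaining a stack; pop the top while the last three entries make a non-left turn (cross product ≤ 0).
  4. Final stack is the convex hull in CCW order: (-6, -10), (-2, -9), (8, -6), (9, 10), (-3, -4).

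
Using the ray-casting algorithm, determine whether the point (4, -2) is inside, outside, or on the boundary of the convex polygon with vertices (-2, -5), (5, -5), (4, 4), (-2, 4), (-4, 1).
The point (4, -2) lies strictly inside the polygon

Cast a horizontal ray to the right from the query point and count how many polygon edges it crosses (each edge strictly once or zero times, handled with the usual half-open convention). 
Parity of crossings → odd ⇒ inside.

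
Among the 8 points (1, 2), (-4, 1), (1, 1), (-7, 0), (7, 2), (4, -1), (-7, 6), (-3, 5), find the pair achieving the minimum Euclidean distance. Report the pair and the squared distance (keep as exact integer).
Pair = ((1, 2), (1, 1)); squared distance = 1

Compute all C(8, 2) = 28 pairwise squared distances (x_i − x_j)² + (y_i − y_j)². The minimum is 1, attained by the pair ((1, 2), (1, 1)).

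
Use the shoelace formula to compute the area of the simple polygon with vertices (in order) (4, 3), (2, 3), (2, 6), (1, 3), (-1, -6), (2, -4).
Area = 47/2

Shoelace formula: Area = (1/2) |Σ_i (x_i · y_{i+1} − x_{i+1} · y_i)| (indices mod n). Compute each cross term:
  (4)(3) − (2)(3) = 6
  (2)(6) − (2)(3) = 6
  (2)(3) − (1)(6) = 0
  (1)(-6) − (-1)(3) = -3
  (-1)(-4) − (2)(-6) = 16
  (2)(3) − (4)(-4) = 22
Sum = 47, so (signed) Area = 47/2 = 47/2, |Area| = 47/2.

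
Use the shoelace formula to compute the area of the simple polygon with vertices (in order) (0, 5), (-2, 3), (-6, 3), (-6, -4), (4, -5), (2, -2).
Area = 61

Shoelace formula: Area = (1/2) |Σ_i (x_i · y_{i+1} − x_{i+1} · y_i)| (indices mod n). Compute each cross term:
  (0)(3) − (-2)(5) = 10
  (-2)(3) − (-6)(3) = 12
  (-6)(-4) − (-6)(3) = 42
  (-6)(-5) − (4)(-4) = 46
  (4)(-2) − (2)(-5) = 2
  (2)(5) − (0)(-2) = 10
Sum = 122, so (signed) Area = 122/2 = 61, |Area| = 61.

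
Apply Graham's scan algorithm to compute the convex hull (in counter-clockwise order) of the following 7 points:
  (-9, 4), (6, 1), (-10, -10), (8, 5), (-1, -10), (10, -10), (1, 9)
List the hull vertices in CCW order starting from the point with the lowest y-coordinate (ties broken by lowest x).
Hull (CCW) = [(-10, -10), (10, -10), (8, 5), (1, 9), (-9, 4)]

Graham scan procedure:
  1. Find the pivot p₀ = point with lowest y (tie → lowest x): (-10, -10).
  2. Sort the remaining points by polar angle around p₀.
  3. Walk through sorted points, maintaining a stack; pop the top while the last three entries make a non-left turn (cross product ≤ 0).
  4. Final stack is the convex hull in CCW order: (-10, -10), (10, -10), (8, 5), (1, 9), (-9, 4).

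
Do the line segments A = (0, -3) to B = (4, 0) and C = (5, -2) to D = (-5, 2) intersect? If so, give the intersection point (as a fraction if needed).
Yes; intersection at (60/23, -24/23) (t = 15/23 on AB, s = 11/46 on CD)

Parametrize AB as A + t(B − A) = (0 + 4 t, -3 + 3 t) and CD as C + s(D − C) = (5 + -10 s, -2 + 4 s). Solve the linear system for (t, s). Determinant = -46 ≠ 0, so a unique intersection of the containing lines exists. Solution: t = 15/23, s = 11/46 — both in [0, 1], so the segments cross. Intersection point: (60/23, -24/23).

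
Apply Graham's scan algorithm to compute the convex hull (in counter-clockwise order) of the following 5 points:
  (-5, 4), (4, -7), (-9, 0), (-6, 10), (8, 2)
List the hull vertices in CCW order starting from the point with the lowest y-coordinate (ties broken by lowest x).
Hull (CCW) = [(4, -7), (8, 2), (-6, 10), (-9, 0)]

Graham scan procedure:
  1. Find the pivot p₀ = point with lowest y (tie → lowest x): (4, -7).
  2. Sort the remaining points by polar angle around p₀.
  3. Walk through sorted points, maintaining a stack; pop the top while the last three entries make a non-left turn (cross product ≤ 0).
  4. Final stack is the convex hull in CCW order: (4, -7), (8, 2), (-6, 10), (-9, 0).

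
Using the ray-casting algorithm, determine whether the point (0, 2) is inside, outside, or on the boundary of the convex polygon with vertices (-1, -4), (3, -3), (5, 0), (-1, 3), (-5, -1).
The point (0, 2) lies strictly inside the polygon

Cast a horizontal ray to the right from the query point and count how many polygon edges it crosses (each edge strictly once or zero times, handled with the usual half-open convention). 
Parity of crossings → odd ⇒ inside.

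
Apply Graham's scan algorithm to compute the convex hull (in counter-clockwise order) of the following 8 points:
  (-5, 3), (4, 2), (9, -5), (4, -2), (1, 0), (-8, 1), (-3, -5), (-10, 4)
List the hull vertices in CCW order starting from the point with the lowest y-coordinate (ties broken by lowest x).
Hull (CCW) = [(-3, -5), (9, -5), (4, 2), (-10, 4), (-8, 1)]

Graham scan procedure:
  1. Find the pivot p₀ = point with lowest y (tie → lowest x): (-3, -5).
  2. Sort the remaining points by polar angle around p₀.
  3. Walk through sorted points, maintaining a stack; pop the top while the last three entries make a non-left turn (cross product ≤ 0).
  4. Final stack is the convex hull in CCW order: (-3, -5), (9, -5), (4, 2), (-10, 4), (-8, 1).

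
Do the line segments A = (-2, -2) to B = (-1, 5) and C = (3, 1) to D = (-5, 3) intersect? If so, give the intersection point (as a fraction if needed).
Yes; intersection at (-41/29, 61/29) (t = 17/29 on AB, s = 16/29 on CD)

Parametrize AB as A + t(B − A) = (-2 + 1 t, -2 + 7 t) and CD as C + s(D − C) = (3 + -8 s, 1 + 2 s). Solve the linear system for (t, s). Determinant = -58 ≠ 0, so a unique intersection of the containing lines exists. Solution: t = 17/29, s = 16/29 — both in [0, 1], so the segments cross. Intersection point: (-41/29, 61/29).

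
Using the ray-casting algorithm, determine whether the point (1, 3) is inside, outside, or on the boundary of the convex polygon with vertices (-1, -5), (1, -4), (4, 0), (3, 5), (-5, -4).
The point (1, 3) lies strictly outside the polygon

Cast a horizontal ray to the right from the query point and count how many polygon edges it crosses (each edge strictly once or zero times, handled with the usual half-open convention). 
Parity of crossings → even ⇒ outside.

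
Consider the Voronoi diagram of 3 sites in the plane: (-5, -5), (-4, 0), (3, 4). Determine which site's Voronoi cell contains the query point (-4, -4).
Nearest site = (-5, -5)

The Voronoi cell of site s contains exactly those query points closer to s than to any other site. Compute squared distances from q = (-4, -4) to each site:
  (-5 − -4)² + (-5 − -4)² = 2
  (-4 − -4)² + (0 − -4)² = 16
  (3 − -4)² + (4 − -4)² = 113
Minimum is attained by (-5, -5), so q lies in its Voronoi cell.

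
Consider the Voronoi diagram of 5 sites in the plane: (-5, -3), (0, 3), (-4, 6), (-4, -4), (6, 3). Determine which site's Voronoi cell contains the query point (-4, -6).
Nearest site = (-4, -4)

The Voronoi cell of site s contains exactly those query points closer to s than to any other site. Compute squared distances from q = (-4, -6) to each site:
  (-4 − -4)² + (-4 − -6)² = 4
  (-5 − -4)² + (-3 − -6)² = 10
  (0 − -4)² + (3 − -6)² = 97
  (-4 − -4)² + (6 − -6)² = 144
  (6 − -4)² + (3 − -6)² = 181
Minimum is attained by (-4, -4), so q lies in its Voronoi cell.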